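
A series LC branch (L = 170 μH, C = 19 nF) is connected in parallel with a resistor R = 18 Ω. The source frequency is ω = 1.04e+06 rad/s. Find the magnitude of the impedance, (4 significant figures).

X_L = ωL = 176.8 Ω
X_C = 1/(ωC) = 50.61 Ω
Branch 1: Z₁ = R = 18.00 Ω
Branch 2 (series LC): Z₂ = j(X_L − X_C) = j126.2 Ω
Parallel: Z = Z₁Z₂/(Z₁+Z₂), |Z| = 17.82 Ω, ∠Z = 8.118°

17.82 Ω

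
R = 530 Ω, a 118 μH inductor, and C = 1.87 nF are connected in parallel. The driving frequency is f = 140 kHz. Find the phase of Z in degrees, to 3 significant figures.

76.7°

ω = 2πf = 879600 rad/s
X_L = ωL = 104 Ω
X_C = 1/(ωC) = 608 Ω
Parallel: admittances add. Y = 1/R + 1/(jωL) + jωC
Y = (0.00189 − j0.00799) S
|Y| = 0.00821 S → |Z| = 1/|Y| = 122 Ω, ∠Z = −∠Y = 76.7°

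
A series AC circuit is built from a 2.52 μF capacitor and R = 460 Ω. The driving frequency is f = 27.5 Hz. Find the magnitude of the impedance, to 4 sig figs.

2342 Ω

ω = 2πf = 172.8 rad/s
X_C = 1/(ωC) = 2297 Ω
Z = 460.0 − j2297 Ω
|Z| = √(460.0² + 2297²) = 2342 Ω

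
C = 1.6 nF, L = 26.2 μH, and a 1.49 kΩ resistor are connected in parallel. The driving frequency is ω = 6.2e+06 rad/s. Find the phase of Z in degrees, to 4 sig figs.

X_L = ωL = 162.4 Ω
X_C = 1/(ωC) = 100.8 Ω
Parallel: admittances add. Y = 1/R + 1/(jωL) + jωC
Y = (0.0006711 + j0.003764) S
|Y| = 0.003823 S → |Z| = 1/|Y| = 261.6 Ω, ∠Z = −∠Y = -79.89°

-79.89°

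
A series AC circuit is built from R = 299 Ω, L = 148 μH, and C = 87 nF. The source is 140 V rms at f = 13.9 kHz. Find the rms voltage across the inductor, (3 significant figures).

5.63 V

ω = 2πf = 87340 rad/s
X_L = ωL = 12.9 Ω
X_C = 1/(ωC) = 132 Ω
Net reactance X = X_L − X_C = -119 Ω
Z = 299 − j119 Ω
|Z| = √(299² + 119²) = 322 Ω
I = V/|Z| = 435 mA
V_L = I·|Z_L| = 0.435 × 12.9 = 5.63 V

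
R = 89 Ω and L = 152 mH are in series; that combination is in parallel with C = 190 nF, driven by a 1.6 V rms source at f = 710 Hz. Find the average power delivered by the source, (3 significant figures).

487 μW

ω = 2πf = 4461 rad/s
X_L = ωL = 678 Ω
X_C = 1/(ωC) = 1180 Ω
Branch 1 (R+jX_L): Z₁ = 89.0 + j678 Ω, |Z₁| = 684 Ω
Branch 2 (−jX_C): Z₂ = −j1180 Ω
Parallel: Z = Z₁Z₂/(Z₁+Z₂), |Z| = 1580 Ω, ∠Z = 72.5°
I = V/|Z| = 1.01 mA
P = VI cos φ = 1.6 × 0.00101 × cos(72.5°) = 487 μW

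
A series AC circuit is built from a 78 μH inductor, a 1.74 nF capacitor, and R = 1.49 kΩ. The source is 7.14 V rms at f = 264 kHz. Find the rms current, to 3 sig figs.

4.74 mA

ω = 2πf = 1.659e+06 rad/s
X_L = ωL = 129 Ω
X_C = 1/(ωC) = 346 Ω
Net reactance X = X_L − X_C = -217 Ω
Z = 1490 − j217 Ω
|Z| = √(1490² + 217²) = 1510 Ω
I = V/|Z| = 7.14/1510 = 4.74 mA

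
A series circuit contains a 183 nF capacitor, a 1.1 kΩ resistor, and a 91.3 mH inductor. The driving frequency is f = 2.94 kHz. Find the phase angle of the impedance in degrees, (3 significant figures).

ω = 2πf = 18470 rad/s
X_L = ωL = 1690 Ω
X_C = 1/(ωC) = 296 Ω
Net reactance X = X_L − X_C = 1390 Ω
Z = 1100 + j1390 Ω
|Z| = √(1100² + 1390²) = 1770 Ω
∠Z = arctan(1390/1100) = 51.7°

51.7°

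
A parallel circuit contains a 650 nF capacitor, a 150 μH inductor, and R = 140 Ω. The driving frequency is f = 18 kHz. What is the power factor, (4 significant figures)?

0.4403

ω = 2πf = 113100 rad/s
X_L = ωL = 16.96 Ω
X_C = 1/(ωC) = 13.60 Ω
Parallel: admittances add. Y = 1/R + 1/(jωL) + jωC
Y = (0.007143 + j0.01457) S
|Y| = 0.01622 S → |Z| = 1/|Y| = 61.64 Ω, ∠Z = −∠Y = -63.88°
cos φ = cos(-63.88°) = 0.4403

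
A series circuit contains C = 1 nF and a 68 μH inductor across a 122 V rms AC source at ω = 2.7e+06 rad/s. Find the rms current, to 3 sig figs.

653 mA

X_L = ωL = 184 Ω
X_C = 1/(ωC) = 370 Ω
Net reactance X = X_L − X_C = -187 Ω
Z = − j187 Ω
|Z| = √(0² + 187²) = 187 Ω
I = V/|Z| = 122/187 = 653 mA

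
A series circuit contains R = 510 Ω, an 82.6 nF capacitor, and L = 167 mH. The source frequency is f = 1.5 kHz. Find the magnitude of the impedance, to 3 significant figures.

ω = 2πf = 9425 rad/s
X_L = ωL = 1570 Ω
X_C = 1/(ωC) = 1280 Ω
Net reactance X = X_L − X_C = 289 Ω
Z = 510 + j289 Ω
|Z| = √(510² + 289²) = 586 Ω

586 Ω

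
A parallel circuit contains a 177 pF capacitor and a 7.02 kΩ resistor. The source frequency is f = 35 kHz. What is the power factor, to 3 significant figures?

0.965

ω = 2πf = 219900 rad/s
X_C = 1/(ωC) = 25700 Ω
Parallel: admittances add. Y = 1/R + jωC
Y = (0.000142 + j3.89e-05) S
|Y| = 0.000148 S → |Z| = 1/|Y| = 6770 Ω, ∠Z = −∠Y = -15.3°
cos φ = cos(-15.3°) = 0.965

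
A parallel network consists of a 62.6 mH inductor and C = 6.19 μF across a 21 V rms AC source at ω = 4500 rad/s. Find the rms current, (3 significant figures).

510 mA

X_L = ωL = 282 Ω
X_C = 1/(ωC) = 35.9 Ω
Parallel: admittances add. Y = 1/(jωL) + jωC
Y = (0 + j0.0243) S
|Y| = 0.0243 S → |Z| = 1/|Y| = 41.1 Ω, ∠Z = −∠Y = -90.0°
I = V/|Z| = 21/41.1 = 510 mA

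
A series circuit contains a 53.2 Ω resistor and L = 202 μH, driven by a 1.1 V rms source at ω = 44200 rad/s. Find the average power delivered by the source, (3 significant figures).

22.1 mW

X_L = ωL = 8.93 Ω
Z = 53.2 + j8.93 Ω
|Z| = √(53.2² + 8.93²) = 53.9 Ω
∠Z = arctan(8.93/53.2) = 9.53°
I = V/|Z| = 20.4 mA
P = VI cos φ = 1.1 × 0.0204 × cos(9.53°) = 22.1 mW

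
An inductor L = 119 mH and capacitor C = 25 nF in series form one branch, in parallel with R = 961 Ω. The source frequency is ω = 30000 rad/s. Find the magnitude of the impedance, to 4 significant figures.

X_L = ωL = 3570 Ω
X_C = 1/(ωC) = 1333 Ω
Branch 1: Z₁ = R = 961.0 Ω
Branch 2 (series LC): Z₂ = j(X_L − X_C) = j2237 Ω
Parallel: Z = Z₁Z₂/(Z₁+Z₂), |Z| = 883.0 Ω, ∠Z = 23.25°

883.0 Ω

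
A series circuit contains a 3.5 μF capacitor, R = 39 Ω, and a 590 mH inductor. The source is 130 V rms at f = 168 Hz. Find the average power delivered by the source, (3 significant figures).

ω = 2πf = 1056 rad/s
X_L = ωL = 623 Ω
X_C = 1/(ωC) = 271 Ω
Net reactance X = X_L − X_C = 352 Ω
Z = 39.0 + j352 Ω
|Z| = √(39.0² + 352²) = 354 Ω
∠Z = arctan(352/39.0) = 83.7°
I = V/|Z| = 367 mA
P = VI cos φ = 130 × 0.367 × cos(83.7°) = 5.25 W

5.25 W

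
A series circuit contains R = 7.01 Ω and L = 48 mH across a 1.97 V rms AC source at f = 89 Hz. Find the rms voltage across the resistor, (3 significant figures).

0.498 V

ω = 2πf = 559.2 rad/s
X_L = ωL = 26.8 Ω
Z = 7.01 + j26.8 Ω
|Z| = √(7.01² + 26.8²) = 27.7 Ω
I = V/|Z| = 71.0 mA
V_R = I·|Z_R| = 0.0710 × 7.01 = 0.498 V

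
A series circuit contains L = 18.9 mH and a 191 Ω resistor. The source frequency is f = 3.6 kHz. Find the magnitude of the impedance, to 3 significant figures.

ω = 2πf = 22620 rad/s
X_L = ωL = 428 Ω
Z = 191 + j428 Ω
|Z| = √(191² + 428²) = 468 Ω

468 Ω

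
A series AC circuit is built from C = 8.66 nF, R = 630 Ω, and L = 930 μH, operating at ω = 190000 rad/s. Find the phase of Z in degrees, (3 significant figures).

X_L = ωL = 177 Ω
X_C = 1/(ωC) = 608 Ω
Net reactance X = X_L − X_C = -431 Ω
Z = 630 − j431 Ω
|Z| = √(630² + 431²) = 763 Ω
∠Z = arctan(-431/630) = -34.4°

-34.4°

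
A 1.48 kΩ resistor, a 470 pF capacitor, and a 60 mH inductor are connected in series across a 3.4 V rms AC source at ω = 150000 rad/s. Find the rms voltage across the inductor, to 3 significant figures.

X_L = ωL = 9000 Ω
X_C = 1/(ωC) = 14200 Ω
Net reactance X = X_L − X_C = -5180 Ω
Z = 1480 − j5180 Ω
|Z| = √(1480² + 5180²) = 5390 Ω
I = V/|Z| = 631 μA
V_L = I·|Z_L| = 0.000631 × 9000 = 5.68 V

5.68 V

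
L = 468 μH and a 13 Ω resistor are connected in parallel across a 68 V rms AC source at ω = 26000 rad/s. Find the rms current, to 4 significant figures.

7.655 A

X_L = ωL = 12.17 Ω
Parallel: admittances add. Y = 1/R + 1/(jωL)
Y = (0.07692 − j0.08218) S
|Y| = 0.1126 S → |Z| = 1/|Y| = 8.884 Ω, ∠Z = −∠Y = 46.89°
I = V/|Z| = 68/8.884 = 7.655 A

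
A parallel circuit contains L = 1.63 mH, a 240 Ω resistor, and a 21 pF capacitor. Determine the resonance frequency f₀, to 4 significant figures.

860.2 kHz

ω₀ = 1/√(LC) = 1/√(0.00163 × 2.1e-11) = 5.405e+06 rad/s
f₀ = ω₀/(2π) = 860.2 kHz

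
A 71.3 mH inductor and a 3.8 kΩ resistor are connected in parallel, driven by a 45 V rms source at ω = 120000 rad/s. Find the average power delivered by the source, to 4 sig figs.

532.9 mW

X_L = ωL = 8556 Ω
Parallel: admittances add. Y = 1/R + 1/(jωL)
Y = (0.0002632 − j0.0001169) S
|Y| = 0.0002879 S → |Z| = 1/|Y| = 3473 Ω, ∠Z = −∠Y = 23.95°
I = V/|Z| = 12.96 mA
P = VI cos φ = 45 × 0.01296 × cos(23.95°) = 532.9 mW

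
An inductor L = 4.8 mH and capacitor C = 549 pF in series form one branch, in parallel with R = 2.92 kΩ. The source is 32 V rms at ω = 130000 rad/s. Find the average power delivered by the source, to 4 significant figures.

350.7 mW

X_L = ωL = 624.0 Ω
X_C = 1/(ωC) = 14010 Ω
Branch 1: Z₁ = R = 2920 Ω
Branch 2 (series LC): Z₂ = j(X_L − X_C) = −j13390 Ω
Parallel: Z = Z₁Z₂/(Z₁+Z₂), |Z| = 2853 Ω, ∠Z = -12.30°
I = V/|Z| = 11.22 mA
P = VI cos φ = 32 × 0.01122 × cos(-12.30°) = 350.7 mW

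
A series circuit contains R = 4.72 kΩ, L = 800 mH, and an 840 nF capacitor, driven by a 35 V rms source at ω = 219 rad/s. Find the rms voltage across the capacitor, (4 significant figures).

26.92 V

X_L = ωL = 175.2 Ω
X_C = 1/(ωC) = 5436 Ω
Net reactance X = X_L − X_C = -5261 Ω
Z = 4720 − j5261 Ω
|Z| = √(4720² + 5261²) = 7068 Ω
I = V/|Z| = 4.952 mA
V_C = I·|Z_C| = 0.004952 × 5436 = 26.92 V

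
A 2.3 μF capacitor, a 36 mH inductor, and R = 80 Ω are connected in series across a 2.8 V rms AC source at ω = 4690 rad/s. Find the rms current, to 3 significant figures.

X_L = ωL = 169 Ω
X_C = 1/(ωC) = 92.7 Ω
Net reactance X = X_L − X_C = 76.1 Ω
Z = 80.0 + j76.1 Ω
|Z| = √(80.0² + 76.1²) = 110 Ω
I = V/|Z| = 2.8/110 = 25.4 mA

25.4 mA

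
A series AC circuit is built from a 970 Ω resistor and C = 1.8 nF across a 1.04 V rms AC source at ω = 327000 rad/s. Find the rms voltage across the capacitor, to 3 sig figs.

0.903 V

X_C = 1/(ωC) = 1700 Ω
Z = 970 − j1700 Ω
|Z| = √(970² + 1700²) = 1960 Ω
I = V/|Z| = 532 μA
V_C = I·|Z_C| = 0.000532 × 1700 = 0.903 V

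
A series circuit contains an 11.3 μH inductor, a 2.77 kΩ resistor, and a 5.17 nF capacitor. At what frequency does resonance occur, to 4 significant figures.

ω₀ = 1/√(LC) = 1/√(1.13e-05 × 5.17e-09) = 4.137e+06 rad/s
f₀ = ω₀/(2π) = 658.5 kHz

658.5 kHz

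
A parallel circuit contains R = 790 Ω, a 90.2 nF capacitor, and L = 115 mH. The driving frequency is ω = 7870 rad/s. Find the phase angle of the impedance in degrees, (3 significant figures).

17.3°

X_L = ωL = 905 Ω
X_C = 1/(ωC) = 1410 Ω
Parallel: admittances add. Y = 1/R + 1/(jωL) + jωC
Y = (0.00127 − j0.000395) S
|Y| = 0.00133 S → |Z| = 1/|Y| = 754 Ω, ∠Z = −∠Y = 17.3°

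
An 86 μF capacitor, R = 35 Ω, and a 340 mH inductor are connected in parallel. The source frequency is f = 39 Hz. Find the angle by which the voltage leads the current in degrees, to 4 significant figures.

-17.61°

ω = 2πf = 245.0 rad/s
X_L = ωL = 83.32 Ω
X_C = 1/(ωC) = 47.45 Ω
Parallel: admittances add. Y = 1/R + 1/(jωL) + jωC
Y = (0.02857 + j0.009071) S
|Y| = 0.02998 S → |Z| = 1/|Y| = 33.36 Ω, ∠Z = −∠Y = -17.61°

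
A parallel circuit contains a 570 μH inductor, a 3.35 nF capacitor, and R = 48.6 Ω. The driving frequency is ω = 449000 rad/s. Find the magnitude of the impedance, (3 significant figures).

48.3 Ω

X_L = ωL = 256 Ω
X_C = 1/(ωC) = 665 Ω
Parallel: admittances add. Y = 1/R + 1/(jωL) + jωC
Y = (0.0206 − j0.00240) S
|Y| = 0.0207 S → |Z| = 1/|Y| = 48.3 Ω, ∠Z = −∠Y = 6.66°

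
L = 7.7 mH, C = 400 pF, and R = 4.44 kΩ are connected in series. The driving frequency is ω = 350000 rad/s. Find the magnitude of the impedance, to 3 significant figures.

6280 Ω

X_L = ωL = 2700 Ω
X_C = 1/(ωC) = 7140 Ω
Net reactance X = X_L − X_C = -4450 Ω
Z = 4440 − j4450 Ω
|Z| = √(4440² + 4450²) = 6280 Ω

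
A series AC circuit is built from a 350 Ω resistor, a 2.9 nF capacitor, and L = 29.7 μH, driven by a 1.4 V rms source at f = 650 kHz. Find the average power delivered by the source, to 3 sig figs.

ω = 2πf = 4.084e+06 rad/s
X_L = ωL = 121 Ω
X_C = 1/(ωC) = 84.4 Ω
Net reactance X = X_L − X_C = 36.9 Ω
Z = 350 + j36.9 Ω
|Z| = √(350² + 36.9²) = 352 Ω
∠Z = arctan(36.9/350) = 6.01°
I = V/|Z| = 3.98 mA
P = VI cos φ = 1.4 × 0.00398 × cos(6.01°) = 5.54 mW

5.54 mW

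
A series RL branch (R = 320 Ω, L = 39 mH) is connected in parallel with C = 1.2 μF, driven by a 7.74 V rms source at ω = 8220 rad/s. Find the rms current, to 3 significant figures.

65.4 mA

X_L = ωL = 321 Ω
X_C = 1/(ωC) = 101 Ω
Branch 1 (R+jX_L): Z₁ = 320 + j321 Ω, |Z₁| = 453 Ω
Branch 2 (−jX_C): Z₂ = −j101 Ω
Parallel: Z = Z₁Z₂/(Z₁+Z₂), |Z| = 118 Ω, ∠Z = -79.4°
I = V/|Z| = 7.74/118 = 65.4 mA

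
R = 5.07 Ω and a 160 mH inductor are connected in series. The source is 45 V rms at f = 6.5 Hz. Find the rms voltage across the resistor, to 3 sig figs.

ω = 2πf = 40.84 rad/s
X_L = ωL = 6.53 Ω
Z = 5.07 + j6.53 Ω
|Z| = √(5.07² + 6.53²) = 8.27 Ω
I = V/|Z| = 5.44 A
V_R = I·|Z_R| = 5.44 × 5.07 = 27.6 V

27.6 V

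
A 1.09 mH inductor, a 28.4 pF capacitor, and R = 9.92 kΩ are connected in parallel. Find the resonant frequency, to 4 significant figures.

ω₀ = 1/√(LC) = 1/√(0.00109 × 2.84e-11) = 5.684e+06 rad/s
f₀ = ω₀/(2π) = 904.6 kHz

904.6 kHz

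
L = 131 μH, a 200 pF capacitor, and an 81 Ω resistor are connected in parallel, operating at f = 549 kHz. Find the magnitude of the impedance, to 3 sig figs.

ω = 2πf = 3.449e+06 rad/s
X_L = ωL = 452 Ω
X_C = 1/(ωC) = 1450 Ω
Parallel: admittances add. Y = 1/R + 1/(jωL) + jωC
Y = (0.0123 − j0.00152) S
|Y| = 0.0124 S → |Z| = 1/|Y| = 80.4 Ω, ∠Z = −∠Y = 7.03°

80.4 Ω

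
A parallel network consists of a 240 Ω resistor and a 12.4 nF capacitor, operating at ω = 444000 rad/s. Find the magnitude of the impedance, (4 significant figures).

144.8 Ω

X_C = 1/(ωC) = 181.6 Ω
Parallel: admittances add. Y = 1/R + jωC
Y = (0.004167 + j0.005506) S
|Y| = 0.006905 S → |Z| = 1/|Y| = 144.8 Ω, ∠Z = −∠Y = -52.88°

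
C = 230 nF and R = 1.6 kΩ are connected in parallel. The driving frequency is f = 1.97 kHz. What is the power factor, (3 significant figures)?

ω = 2πf = 12380 rad/s
X_C = 1/(ωC) = 351 Ω
Parallel: admittances add. Y = 1/R + jωC
Y = (0.000625 + j0.00285) S
|Y| = 0.00291 S → |Z| = 1/|Y| = 343 Ω, ∠Z = −∠Y = -77.6°
cos φ = cos(-77.6°) = 0.214

0.214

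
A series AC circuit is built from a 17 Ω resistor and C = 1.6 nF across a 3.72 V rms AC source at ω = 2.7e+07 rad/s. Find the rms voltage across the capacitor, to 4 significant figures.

2.998 V

X_C = 1/(ωC) = 23.15 Ω
Z = 17.00 − j23.15 Ω
|Z| = √(17.00² + 23.15²) = 28.72 Ω
I = V/|Z| = 129.5 mA
V_C = I·|Z_C| = 0.1295 × 23.15 = 2.998 V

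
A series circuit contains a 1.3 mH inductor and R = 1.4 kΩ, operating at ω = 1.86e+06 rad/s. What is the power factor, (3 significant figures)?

0.501

X_L = ωL = 2420 Ω
Z = 1400 + j2420 Ω
|Z| = √(1400² + 2420²) = 2790 Ω
∠Z = arctan(2420/1400) = 59.9°
cos φ = cos(59.9°) = 0.501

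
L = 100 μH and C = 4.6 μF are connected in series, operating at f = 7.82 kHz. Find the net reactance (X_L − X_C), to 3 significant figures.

0.489 Ω

ω = 2πf = 49130 rad/s
X_L = ωL = 4.91 Ω
X_C = 1/(ωC) = 4.42 Ω
X = 4.91 − 4.42 = 0.489 Ω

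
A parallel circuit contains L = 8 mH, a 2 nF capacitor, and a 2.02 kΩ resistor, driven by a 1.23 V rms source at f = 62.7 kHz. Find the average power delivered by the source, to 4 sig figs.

749.0 μW

ω = 2πf = 394000 rad/s
X_L = ωL = 3152 Ω
X_C = 1/(ωC) = 1269 Ω
Parallel: admittances add. Y = 1/R + 1/(jωL) + jωC
Y = (0.0004950 + j0.0004706) S
|Y| = 0.0006830 S → |Z| = 1/|Y| = 1464 Ω, ∠Z = −∠Y = -43.55°
I = V/|Z| = 840.1 μA
P = VI cos φ = 1.23 × 0.0008401 × cos(-43.55°) = 749.0 μW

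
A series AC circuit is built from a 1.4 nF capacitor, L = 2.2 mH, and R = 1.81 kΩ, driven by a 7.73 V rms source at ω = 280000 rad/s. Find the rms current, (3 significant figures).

X_L = ωL = 616 Ω
X_C = 1/(ωC) = 2550 Ω
Net reactance X = X_L − X_C = -1940 Ω
Z = 1810 − j1940 Ω
|Z| = √(1810² + 1940²) = 2650 Ω
I = V/|Z| = 7.73/2650 = 2.92 mA

2.92 mA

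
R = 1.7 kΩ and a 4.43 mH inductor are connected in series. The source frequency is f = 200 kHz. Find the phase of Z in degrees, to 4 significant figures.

73.02°

ω = 2πf = 1.257e+06 rad/s
X_L = ωL = 5567 Ω
Z = 1700 + j5567 Ω
|Z| = √(1700² + 5567²) = 5821 Ω
∠Z = arctan(5567/1700) = 73.02°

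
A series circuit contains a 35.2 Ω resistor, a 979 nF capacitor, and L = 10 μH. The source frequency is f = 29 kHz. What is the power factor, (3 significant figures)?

0.994

ω = 2πf = 182200 rad/s
X_L = ωL = 1.82 Ω
X_C = 1/(ωC) = 5.61 Ω
Net reactance X = X_L − X_C = -3.78 Ω
Z = 35.2 − j3.78 Ω
|Z| = √(35.2² + 3.78²) = 35.4 Ω
∠Z = arctan(-3.78/35.2) = -6.14°
cos φ = cos(-6.14°) = 0.994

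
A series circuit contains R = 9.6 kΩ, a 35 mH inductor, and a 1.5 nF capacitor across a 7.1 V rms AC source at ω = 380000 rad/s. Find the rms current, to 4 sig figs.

472.8 μA

X_L = ωL = 13300 Ω
X_C = 1/(ωC) = 1754 Ω
Net reactance X = X_L − X_C = 11550 Ω
Z = 9600 + j11550 Ω
|Z| = √(9600² + 11550²) = 15020 Ω
I = V/|Z| = 7.1/15020 = 472.8 μA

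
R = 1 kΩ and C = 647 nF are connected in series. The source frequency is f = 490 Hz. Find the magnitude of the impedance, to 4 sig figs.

ω = 2πf = 3079 rad/s
X_C = 1/(ωC) = 502.0 Ω
Z = 1000 − j502.0 Ω
|Z| = √(1000² + 502.0²) = 1119 Ω

1119 Ω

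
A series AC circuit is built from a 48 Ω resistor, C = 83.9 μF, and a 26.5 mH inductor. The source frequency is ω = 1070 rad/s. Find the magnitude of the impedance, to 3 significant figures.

51.0 Ω

X_L = ωL = 28.4 Ω
X_C = 1/(ωC) = 11.1 Ω
Net reactance X = X_L − X_C = 17.2 Ω
Z = 48.0 + j17.2 Ω
|Z| = √(48.0² + 17.2²) = 51.0 Ω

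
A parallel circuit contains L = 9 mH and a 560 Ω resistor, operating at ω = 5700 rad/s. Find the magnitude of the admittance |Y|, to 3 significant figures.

X_L = ωL = 51.3 Ω
Parallel: admittances add. Y = 1/R + 1/(jωL)
Y = (0.00179 − j0.0195) S
|Y| = 0.0196 S → |Z| = 1/|Y| = 51.1 Ω, ∠Z = −∠Y = 84.8°

19.6 mS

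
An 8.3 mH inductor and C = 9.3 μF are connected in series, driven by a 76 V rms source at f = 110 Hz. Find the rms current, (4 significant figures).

ω = 2πf = 691.2 rad/s
X_L = ωL = 5.737 Ω
X_C = 1/(ωC) = 155.6 Ω
Net reactance X = X_L − X_C = -149.8 Ω
Z = − j149.8 Ω
|Z| = √(0² + 149.8²) = 149.8 Ω
I = V/|Z| = 76/149.8 = 507.2 mA

507.2 mA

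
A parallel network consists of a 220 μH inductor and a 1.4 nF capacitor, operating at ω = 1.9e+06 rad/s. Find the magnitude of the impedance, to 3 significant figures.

3740 Ω

X_L = ωL = 418 Ω
X_C = 1/(ωC) = 376 Ω
Parallel: admittances add. Y = 1/(jωL) + jωC
Y = (0 + j0.000268) S
|Y| = 0.000268 S → |Z| = 1/|Y| = 3740 Ω, ∠Z = −∠Y = -90.0°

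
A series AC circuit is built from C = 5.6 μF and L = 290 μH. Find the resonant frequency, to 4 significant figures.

3.949 kHz

ω₀ = 1/√(LC) = 1/√(0.00029 × 5.6e-06) = 24810 rad/s
f₀ = ω₀/(2π) = 3.949 kHz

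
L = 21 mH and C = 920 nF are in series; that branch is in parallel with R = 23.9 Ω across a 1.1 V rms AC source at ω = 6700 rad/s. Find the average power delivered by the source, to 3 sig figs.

50.6 mW

X_L = ωL = 141 Ω
X_C = 1/(ωC) = 162 Ω
Branch 1: Z₁ = R = 23.9 Ω
Branch 2 (series LC): Z₂ = j(X_L − X_C) = −j21.5 Ω
Parallel: Z = Z₁Z₂/(Z₁+Z₂), |Z| = 16.0 Ω, ∠Z = -48.0°
I = V/|Z| = 68.8 mA
P = VI cos φ = 1.1 × 0.0688 × cos(-48.0°) = 50.6 mW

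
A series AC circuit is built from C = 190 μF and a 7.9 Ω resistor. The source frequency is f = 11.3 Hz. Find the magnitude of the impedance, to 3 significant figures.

ω = 2πf = 71.00 rad/s
X_C = 1/(ωC) = 74.1 Ω
Z = 7.90 − j74.1 Ω
|Z| = √(7.90² + 74.1²) = 74.5 Ω

74.5 Ω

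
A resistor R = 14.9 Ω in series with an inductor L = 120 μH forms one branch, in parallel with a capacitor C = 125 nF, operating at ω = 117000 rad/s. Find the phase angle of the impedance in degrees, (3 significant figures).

X_L = ωL = 14.0 Ω
X_C = 1/(ωC) = 68.4 Ω
Branch 1 (R+jX_L): Z₁ = 14.9 + j14.0 Ω, |Z₁| = 20.5 Ω
Branch 2 (−jX_C): Z₂ = −j68.4 Ω
Parallel: Z = Z₁Z₂/(Z₁+Z₂), |Z| = 24.8 Ω, ∠Z = 28.0°

28.0°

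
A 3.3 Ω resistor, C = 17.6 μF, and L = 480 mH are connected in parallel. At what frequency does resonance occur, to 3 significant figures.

54.8 Hz

ω₀ = 1/√(LC) = 1/√(0.48 × 1.76e-05) = 344.1 rad/s
f₀ = ω₀/(2π) = 54.8 Hz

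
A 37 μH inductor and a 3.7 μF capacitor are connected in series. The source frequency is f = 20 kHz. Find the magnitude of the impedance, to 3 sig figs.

ω = 2πf = 125700 rad/s
X_L = ωL = 4.65 Ω
X_C = 1/(ωC) = 2.15 Ω
Net reactance X = X_L − X_C = 2.50 Ω
Z = j2.50 Ω
|Z| = √(0² + 2.50²) = 2.50 Ω

2.50 Ω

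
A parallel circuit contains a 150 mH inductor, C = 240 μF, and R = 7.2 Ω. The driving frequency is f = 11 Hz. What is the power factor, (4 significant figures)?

0.8669

ω = 2πf = 69.12 rad/s
X_L = ωL = 10.37 Ω
X_C = 1/(ωC) = 60.29 Ω
Parallel: admittances add. Y = 1/R + 1/(jωL) + jωC
Y = (0.1389 − j0.07987) S
|Y| = 0.1602 S → |Z| = 1/|Y| = 6.242 Ω, ∠Z = −∠Y = 29.90°
cos φ = cos(29.90°) = 0.8669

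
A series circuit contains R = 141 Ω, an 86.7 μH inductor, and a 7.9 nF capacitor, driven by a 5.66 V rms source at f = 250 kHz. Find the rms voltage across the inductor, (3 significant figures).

5.09 V

ω = 2πf = 1.571e+06 rad/s
X_L = ωL = 136 Ω
X_C = 1/(ωC) = 80.6 Ω
Net reactance X = X_L − X_C = 55.6 Ω
Z = 141 + j55.6 Ω
|Z| = √(141² + 55.6²) = 152 Ω
I = V/|Z| = 37.3 mA
V_L = I·|Z_L| = 0.0373 × 136 = 5.09 V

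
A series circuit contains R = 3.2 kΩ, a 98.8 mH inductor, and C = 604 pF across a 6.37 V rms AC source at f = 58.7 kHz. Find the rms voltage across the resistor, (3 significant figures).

ω = 2πf = 368800 rad/s
X_L = ωL = 36400 Ω
X_C = 1/(ωC) = 4490 Ω
Net reactance X = X_L − X_C = 32000 Ω
Z = 3200 + j32000 Ω
|Z| = √(3200² + 32000²) = 32100 Ω
I = V/|Z| = 198 μA
V_R = I·|Z_R| = 0.000198 × 3200 = 0.635 V

0.635 V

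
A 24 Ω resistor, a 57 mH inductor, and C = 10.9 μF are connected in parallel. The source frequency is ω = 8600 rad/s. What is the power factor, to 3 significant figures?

X_L = ωL = 490 Ω
X_C = 1/(ωC) = 10.7 Ω
Parallel: admittances add. Y = 1/R + 1/(jωL) + jωC
Y = (0.0417 + j0.0917) S
|Y| = 0.101 S → |Z| = 1/|Y| = 9.93 Ω, ∠Z = −∠Y = -65.6°
cos φ = cos(-65.6°) = 0.414

0.414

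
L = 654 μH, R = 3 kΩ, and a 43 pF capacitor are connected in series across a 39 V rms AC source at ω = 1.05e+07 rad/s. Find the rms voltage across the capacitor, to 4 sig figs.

X_L = ωL = 6867 Ω
X_C = 1/(ωC) = 2215 Ω
Net reactance X = X_L − X_C = 4652 Ω
Z = 3000 + j4652 Ω
|Z| = √(3000² + 4652²) = 5536 Ω
I = V/|Z| = 7.045 mA
V_C = I·|Z_C| = 0.007045 × 2215 = 15.60 V

15.60 V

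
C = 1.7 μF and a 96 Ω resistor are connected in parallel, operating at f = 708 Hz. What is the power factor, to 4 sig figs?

ω = 2πf = 4448 rad/s
X_C = 1/(ωC) = 132.2 Ω
Parallel: admittances add. Y = 1/R + jωC
Y = (0.01042 + j0.007562) S
|Y| = 0.01287 S → |Z| = 1/|Y| = 77.69 Ω, ∠Z = −∠Y = -35.98°
cos φ = cos(-35.98°) = 0.8092

0.8092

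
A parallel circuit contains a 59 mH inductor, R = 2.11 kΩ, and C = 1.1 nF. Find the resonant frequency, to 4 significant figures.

ω₀ = 1/√(LC) = 1/√(0.059 × 1.1e-09) = 124100 rad/s
f₀ = ω₀/(2π) = 19.76 kHz

19.76 kHz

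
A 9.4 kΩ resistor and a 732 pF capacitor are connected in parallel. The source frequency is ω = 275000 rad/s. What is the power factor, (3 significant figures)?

0.467

X_C = 1/(ωC) = 4970 Ω
Parallel: admittances add. Y = 1/R + jωC
Y = (0.000106 + j0.000201) S
|Y| = 0.000228 S → |Z| = 1/|Y| = 4390 Ω, ∠Z = −∠Y = -62.1°
cos φ = cos(-62.1°) = 0.467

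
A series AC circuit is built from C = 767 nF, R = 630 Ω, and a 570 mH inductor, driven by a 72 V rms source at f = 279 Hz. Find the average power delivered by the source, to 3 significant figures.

ω = 2πf = 1753 rad/s
X_L = ωL = 999 Ω
X_C = 1/(ωC) = 744 Ω
Net reactance X = X_L − X_C = 255 Ω
Z = 630 + j255 Ω
|Z| = √(630² + 255²) = 680 Ω
∠Z = arctan(255/630) = 22.1°
I = V/|Z| = 106 mA
P = VI cos φ = 72 × 0.106 × cos(22.1°) = 7.07 W

7.07 W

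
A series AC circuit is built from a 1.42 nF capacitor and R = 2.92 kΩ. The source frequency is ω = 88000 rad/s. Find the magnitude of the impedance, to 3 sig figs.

X_C = 1/(ωC) = 8000 Ω
Z = 2920 − j8000 Ω
|Z| = √(2920² + 8000²) = 8520 Ω

8520 Ω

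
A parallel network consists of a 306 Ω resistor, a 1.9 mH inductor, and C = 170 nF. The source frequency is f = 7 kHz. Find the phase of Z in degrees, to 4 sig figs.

ω = 2πf = 43980 rad/s
X_L = ωL = 83.57 Ω
X_C = 1/(ωC) = 133.7 Ω
Parallel: admittances add. Y = 1/R + 1/(jωL) + jωC
Y = (0.003268 − j0.004490) S
|Y| = 0.005553 S → |Z| = 1/|Y| = 180.1 Ω, ∠Z = −∠Y = 53.95°

53.95°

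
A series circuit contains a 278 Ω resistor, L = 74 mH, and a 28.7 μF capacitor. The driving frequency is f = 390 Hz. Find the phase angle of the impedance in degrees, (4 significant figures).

31.01°

ω = 2πf = 2450 rad/s
X_L = ωL = 181.3 Ω
X_C = 1/(ωC) = 14.22 Ω
Net reactance X = X_L − X_C = 167.1 Ω
Z = 278.0 + j167.1 Ω
|Z| = √(278.0² + 167.1²) = 324.4 Ω
∠Z = arctan(167.1/278.0) = 31.01°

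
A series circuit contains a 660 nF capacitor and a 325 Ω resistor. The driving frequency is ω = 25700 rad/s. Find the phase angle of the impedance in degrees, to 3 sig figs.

-10.3°

X_C = 1/(ωC) = 59.0 Ω
Z = 325 − j59.0 Ω
|Z| = √(325² + 59.0²) = 330 Ω
∠Z = arctan(-59.0/325) = -10.3°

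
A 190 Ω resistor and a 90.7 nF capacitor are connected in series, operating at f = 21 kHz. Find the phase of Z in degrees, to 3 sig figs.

ω = 2πf = 131900 rad/s
X_C = 1/(ωC) = 83.6 Ω
Z = 190 − j83.6 Ω
|Z| = √(190² + 83.6²) = 208 Ω
∠Z = arctan(-83.6/190) = -23.7°

-23.7°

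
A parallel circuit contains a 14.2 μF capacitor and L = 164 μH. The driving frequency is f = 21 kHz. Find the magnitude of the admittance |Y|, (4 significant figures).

ω = 2πf = 131900 rad/s
X_L = ωL = 21.64 Ω
X_C = 1/(ωC) = 0.5337 Ω
Parallel: admittances add. Y = 1/(jωL) + jωC
Y = (0 + j1.827) S
|Y| = 1.827 S → |Z| = 1/|Y| = 0.5472 Ω, ∠Z = −∠Y = -90.00°

1.827 S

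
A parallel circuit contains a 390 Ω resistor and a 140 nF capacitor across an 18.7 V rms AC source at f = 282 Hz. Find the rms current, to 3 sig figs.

ω = 2πf = 1772 rad/s
X_C = 1/(ωC) = 4030 Ω
Parallel: admittances add. Y = 1/R + jωC
Y = (0.00256 + j0.000248) S
|Y| = 0.00258 S → |Z| = 1/|Y| = 388 Ω, ∠Z = −∠Y = -5.53°
I = V/|Z| = 18.7/388 = 48.2 mA

48.2 mA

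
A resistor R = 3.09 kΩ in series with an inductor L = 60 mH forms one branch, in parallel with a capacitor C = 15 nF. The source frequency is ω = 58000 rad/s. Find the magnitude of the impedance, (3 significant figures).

1380 Ω

X_L = ωL = 3480 Ω
X_C = 1/(ωC) = 1150 Ω
Branch 1 (R+jX_L): Z₁ = 3090 + j3480 Ω, |Z₁| = 4650 Ω
Branch 2 (−jX_C): Z₂ = −j1150 Ω
Parallel: Z = Z₁Z₂/(Z₁+Z₂), |Z| = 1380 Ω, ∠Z = -78.6°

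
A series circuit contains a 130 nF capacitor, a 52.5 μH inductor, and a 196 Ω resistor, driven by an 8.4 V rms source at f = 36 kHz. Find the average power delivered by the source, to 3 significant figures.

ω = 2πf = 226200 rad/s
X_L = ωL = 11.9 Ω
X_C = 1/(ωC) = 34.0 Ω
Net reactance X = X_L − X_C = -22.1 Ω
Z = 196 − j22.1 Ω
|Z| = √(196² + 22.1²) = 197 Ω
∠Z = arctan(-22.1/196) = -6.44°
I = V/|Z| = 42.6 mA
P = VI cos φ = 8.4 × 0.0426 × cos(-6.44°) = 355 mW

355 mW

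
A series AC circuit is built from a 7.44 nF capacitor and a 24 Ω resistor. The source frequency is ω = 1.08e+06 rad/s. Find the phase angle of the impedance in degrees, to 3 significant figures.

X_C = 1/(ωC) = 124 Ω
Z = 24.0 − j124 Ω
|Z| = √(24.0² + 124²) = 127 Ω
∠Z = arctan(-124/24.0) = -79.1°

-79.1°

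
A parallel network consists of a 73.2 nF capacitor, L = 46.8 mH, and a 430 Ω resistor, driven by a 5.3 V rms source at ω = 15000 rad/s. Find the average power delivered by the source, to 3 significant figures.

65.3 mW

X_L = ωL = 702 Ω
X_C = 1/(ωC) = 911 Ω
Parallel: admittances add. Y = 1/R + 1/(jωL) + jωC
Y = (0.00233 − j0.000327) S
|Y| = 0.00235 S → |Z| = 1/|Y| = 426 Ω, ∠Z = −∠Y = 7.99°
I = V/|Z| = 12.4 mA
P = VI cos φ = 5.3 × 0.0124 × cos(7.99°) = 65.3 mW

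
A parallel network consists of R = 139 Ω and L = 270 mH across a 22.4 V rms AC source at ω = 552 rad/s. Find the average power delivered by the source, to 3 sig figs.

3.61 W

X_L = ωL = 149 Ω
Parallel: admittances add. Y = 1/R + 1/(jωL)
Y = (0.00719 − j0.00671) S
|Y| = 0.00984 S → |Z| = 1/|Y| = 102 Ω, ∠Z = −∠Y = 43.0°
I = V/|Z| = 220 mA
P = VI cos φ = 22.4 × 0.220 × cos(43.0°) = 3.61 W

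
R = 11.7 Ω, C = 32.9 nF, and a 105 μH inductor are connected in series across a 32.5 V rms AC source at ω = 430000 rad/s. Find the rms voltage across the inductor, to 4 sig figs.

52.24 V

X_L = ωL = 45.15 Ω
X_C = 1/(ωC) = 70.69 Ω
Net reactance X = X_L − X_C = -25.54 Ω
Z = 11.70 − j25.54 Ω
|Z| = √(11.70² + 25.54²) = 28.09 Ω
I = V/|Z| = 1.157 A
V_L = I·|Z_L| = 1.157 × 45.15 = 52.24 V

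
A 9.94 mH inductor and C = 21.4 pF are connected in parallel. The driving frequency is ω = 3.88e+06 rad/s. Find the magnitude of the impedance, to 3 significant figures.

X_L = ωL = 38600 Ω
X_C = 1/(ωC) = 12000 Ω
Parallel: admittances add. Y = 1/(jωL) + jωC
Y = (0 + j5.71e-05) S
|Y| = 5.71e-05 S → |Z| = 1/|Y| = 17500 Ω, ∠Z = −∠Y = -90.0°

17500 Ω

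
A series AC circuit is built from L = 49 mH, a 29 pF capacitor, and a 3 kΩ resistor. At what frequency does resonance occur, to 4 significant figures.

133.5 kHz

ω₀ = 1/√(LC) = 1/√(0.049 × 2.9e-11) = 838900 rad/s
f₀ = ω₀/(2π) = 133.5 kHz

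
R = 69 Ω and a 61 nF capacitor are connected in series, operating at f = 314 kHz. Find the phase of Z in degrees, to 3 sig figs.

-6.87°

ω = 2πf = 1.973e+06 rad/s
X_C = 1/(ωC) = 8.31 Ω
Z = 69.0 − j8.31 Ω
|Z| = √(69.0² + 8.31²) = 69.5 Ω
∠Z = arctan(-8.31/69.0) = -6.87°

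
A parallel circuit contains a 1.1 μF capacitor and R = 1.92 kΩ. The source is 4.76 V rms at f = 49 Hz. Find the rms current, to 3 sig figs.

ω = 2πf = 307.9 rad/s
X_C = 1/(ωC) = 2950 Ω
Parallel: admittances add. Y = 1/R + jωC
Y = (0.000521 + j0.000339) S
|Y| = 0.000621 S → |Z| = 1/|Y| = 1610 Ω, ∠Z = −∠Y = -33.0°
I = V/|Z| = 4.76/1610 = 2.96 mA

2.96 mA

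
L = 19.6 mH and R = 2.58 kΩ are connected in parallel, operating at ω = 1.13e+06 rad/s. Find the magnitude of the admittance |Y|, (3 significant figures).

X_L = ωL = 22100 Ω
Parallel: admittances add. Y = 1/R + 1/(jωL)
Y = (0.000388 − j4.52e-05) S
|Y| = 0.000390 S → |Z| = 1/|Y| = 2560 Ω, ∠Z = −∠Y = 6.64°

390 μS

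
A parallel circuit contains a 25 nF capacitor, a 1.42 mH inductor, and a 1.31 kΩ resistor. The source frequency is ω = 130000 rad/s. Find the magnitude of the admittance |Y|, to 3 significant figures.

X_L = ωL = 185 Ω
X_C = 1/(ωC) = 308 Ω
Parallel: admittances add. Y = 1/R + 1/(jωL) + jωC
Y = (0.000763 − j0.00217) S
|Y| = 0.00230 S → |Z| = 1/|Y| = 435 Ω, ∠Z = −∠Y = 70.6°

2.30 mS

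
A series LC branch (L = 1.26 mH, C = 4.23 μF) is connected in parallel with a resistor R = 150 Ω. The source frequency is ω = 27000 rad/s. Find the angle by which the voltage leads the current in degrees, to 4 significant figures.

80.44°

X_L = ωL = 34.02 Ω
X_C = 1/(ωC) = 8.756 Ω
Branch 1: Z₁ = R = 150.0 Ω
Branch 2 (series LC): Z₂ = j(X_L − X_C) = j25.26 Ω
Parallel: Z = Z₁Z₂/(Z₁+Z₂), |Z| = 24.91 Ω, ∠Z = 80.44°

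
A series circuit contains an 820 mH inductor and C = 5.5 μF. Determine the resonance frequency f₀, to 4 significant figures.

74.94 Hz

ω₀ = 1/√(LC) = 1/√(0.82 × 5.5e-06) = 470.9 rad/s
f₀ = ω₀/(2π) = 74.94 Hz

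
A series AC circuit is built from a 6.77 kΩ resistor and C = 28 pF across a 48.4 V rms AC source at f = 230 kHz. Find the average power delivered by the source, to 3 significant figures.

ω = 2πf = 1.445e+06 rad/s
X_C = 1/(ωC) = 24700 Ω
Z = 6770 − j24700 Ω
|Z| = √(6770² + 24700²) = 25600 Ω
∠Z = arctan(-24700/6770) = -74.7°
I = V/|Z| = 1.89 mA
P = VI cos φ = 48.4 × 0.00189 × cos(-74.7°) = 24.2 mW

24.2 mW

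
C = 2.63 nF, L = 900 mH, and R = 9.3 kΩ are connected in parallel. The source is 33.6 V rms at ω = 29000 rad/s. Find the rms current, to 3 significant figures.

X_L = ωL = 26100 Ω
X_C = 1/(ωC) = 13100 Ω
Parallel: admittances add. Y = 1/R + 1/(jωL) + jωC
Y = (0.000108 + j3.8e-05) S
|Y| = 0.000114 S → |Z| = 1/|Y| = 8770 Ω, ∠Z = −∠Y = -19.4°
I = V/|Z| = 33.6/8770 = 3.83 mA

3.83 mA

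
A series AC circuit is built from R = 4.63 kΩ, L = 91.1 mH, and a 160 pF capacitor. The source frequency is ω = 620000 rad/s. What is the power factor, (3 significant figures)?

X_L = ωL = 56500 Ω
X_C = 1/(ωC) = 10100 Ω
Net reactance X = X_L − X_C = 46400 Ω
Z = 4630 + j46400 Ω
|Z| = √(4630² + 46400²) = 46600 Ω
∠Z = arctan(46400/4630) = 84.3°
cos φ = cos(84.3°) = 0.0993

0.0993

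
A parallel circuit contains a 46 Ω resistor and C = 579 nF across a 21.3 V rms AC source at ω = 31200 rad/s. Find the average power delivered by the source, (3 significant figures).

9.86 W

X_C = 1/(ωC) = 55.4 Ω
Parallel: admittances add. Y = 1/R + jωC
Y = (0.0217 + j0.0181) S
|Y| = 0.0283 S → |Z| = 1/|Y| = 35.4 Ω, ∠Z = −∠Y = -39.7°
I = V/|Z| = 602 mA
P = VI cos φ = 21.3 × 0.602 × cos(-39.7°) = 9.86 W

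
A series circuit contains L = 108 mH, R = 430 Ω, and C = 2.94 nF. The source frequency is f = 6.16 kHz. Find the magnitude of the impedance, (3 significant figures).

ω = 2πf = 38700 rad/s
X_L = ωL = 4180 Ω
X_C = 1/(ωC) = 8790 Ω
Net reactance X = X_L − X_C = -4610 Ω
Z = 430 − j4610 Ω
|Z| = √(430² + 4610²) = 4630 Ω

4630 Ω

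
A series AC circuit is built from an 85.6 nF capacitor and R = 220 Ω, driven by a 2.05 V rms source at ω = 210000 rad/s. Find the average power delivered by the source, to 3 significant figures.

X_C = 1/(ωC) = 55.6 Ω
Z = 220 − j55.6 Ω
|Z| = √(220² + 55.6²) = 227 Ω
∠Z = arctan(-55.6/220) = -14.2°
I = V/|Z| = 9.03 mA
P = VI cos φ = 2.05 × 0.00903 × cos(-14.2°) = 18.0 mW

18.0 mW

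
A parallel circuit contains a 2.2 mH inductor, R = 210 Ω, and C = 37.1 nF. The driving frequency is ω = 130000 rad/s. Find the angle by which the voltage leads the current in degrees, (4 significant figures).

-15.57°

X_L = ωL = 286.0 Ω
X_C = 1/(ωC) = 207.3 Ω
Parallel: admittances add. Y = 1/R + 1/(jωL) + jωC
Y = (0.004762 + j0.001326) S
|Y| = 0.004943 S → |Z| = 1/|Y| = 202.3 Ω, ∠Z = −∠Y = -15.57°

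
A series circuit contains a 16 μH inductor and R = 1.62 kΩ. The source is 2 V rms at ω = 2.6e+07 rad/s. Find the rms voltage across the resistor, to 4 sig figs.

1.937 V

X_L = ωL = 416.0 Ω
Z = 1620 + j416.0 Ω
|Z| = √(1620² + 416.0²) = 1673 Ω
I = V/|Z| = 1.196 mA
V_R = I·|Z_R| = 0.001196 × 1620 = 1.937 V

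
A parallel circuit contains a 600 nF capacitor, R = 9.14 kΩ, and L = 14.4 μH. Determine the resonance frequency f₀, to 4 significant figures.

ω₀ = 1/√(LC) = 1/√(1.44e-05 × 6e-07) = 340200 rad/s
f₀ = ω₀/(2π) = 54.15 kHz

54.15 kHz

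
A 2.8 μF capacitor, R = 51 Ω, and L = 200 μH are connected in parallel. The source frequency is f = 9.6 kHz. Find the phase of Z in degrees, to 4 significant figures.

ω = 2πf = 60320 rad/s
X_L = ωL = 12.06 Ω
X_C = 1/(ωC) = 5.921 Ω
Parallel: admittances add. Y = 1/R + 1/(jωL) + jωC
Y = (0.01961 + j0.08600) S
|Y| = 0.08821 S → |Z| = 1/|Y| = 11.34 Ω, ∠Z = −∠Y = -77.16°

-77.16°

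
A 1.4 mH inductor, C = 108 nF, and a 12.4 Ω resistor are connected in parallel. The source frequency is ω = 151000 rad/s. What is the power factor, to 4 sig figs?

0.9899

X_L = ωL = 211.4 Ω
X_C = 1/(ωC) = 61.32 Ω
Parallel: admittances add. Y = 1/R + 1/(jωL) + jωC
Y = (0.08065 + j0.01158) S
|Y| = 0.08147 S → |Z| = 1/|Y| = 12.27 Ω, ∠Z = −∠Y = -8.170°
cos φ = cos(-8.170°) = 0.9899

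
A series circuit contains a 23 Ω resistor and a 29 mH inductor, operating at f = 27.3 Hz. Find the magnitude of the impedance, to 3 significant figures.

23.5 Ω

ω = 2πf = 171.5 rad/s
X_L = ωL = 4.97 Ω
Z = 23.0 + j4.97 Ω
|Z| = √(23.0² + 4.97²) = 23.5 Ω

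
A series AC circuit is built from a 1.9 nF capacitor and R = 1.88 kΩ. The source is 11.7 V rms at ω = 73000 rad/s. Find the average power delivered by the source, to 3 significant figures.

4.64 mW

X_C = 1/(ωC) = 7210 Ω
Z = 1880 − j7210 Ω
|Z| = √(1880² + 7210²) = 7450 Ω
∠Z = arctan(-7210/1880) = -75.4°
I = V/|Z| = 1.57 mA
P = VI cos φ = 11.7 × 0.00157 × cos(-75.4°) = 4.64 mW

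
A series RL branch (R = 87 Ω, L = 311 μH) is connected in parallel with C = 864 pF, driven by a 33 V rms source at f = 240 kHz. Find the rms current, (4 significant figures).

28.03 mA

ω = 2πf = 1.508e+06 rad/s
X_L = ωL = 469.0 Ω
X_C = 1/(ωC) = 767.5 Ω
Branch 1 (R+jX_L): Z₁ = 87.00 + j469.0 Ω, |Z₁| = 477.0 Ω
Branch 2 (−jX_C): Z₂ = −j767.5 Ω
Parallel: Z = Z₁Z₂/(Z₁+Z₂), |Z| = 1177 Ω, ∠Z = 63.24°
I = V/|Z| = 33/1177 = 28.03 mA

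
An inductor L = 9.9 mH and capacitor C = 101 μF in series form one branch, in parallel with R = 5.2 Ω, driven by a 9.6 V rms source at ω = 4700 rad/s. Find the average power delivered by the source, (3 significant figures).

X_L = ωL = 46.5 Ω
X_C = 1/(ωC) = 2.11 Ω
Branch 1: Z₁ = R = 5.20 Ω
Branch 2 (series LC): Z₂ = j(X_L − X_C) = j44.4 Ω
Parallel: Z = Z₁Z₂/(Z₁+Z₂), |Z| = 5.16 Ω, ∠Z = 6.68°
I = V/|Z| = 1.86 A
P = VI cos φ = 9.6 × 1.86 × cos(6.68°) = 17.7 W

17.7 W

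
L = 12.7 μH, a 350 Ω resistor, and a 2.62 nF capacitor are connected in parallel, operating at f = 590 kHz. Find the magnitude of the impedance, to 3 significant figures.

84.2 Ω

ω = 2πf = 3.707e+06 rad/s
X_L = ωL = 47.1 Ω
X_C = 1/(ωC) = 103 Ω
Parallel: admittances add. Y = 1/R + 1/(jωL) + jωC
Y = (0.00286 − j0.0115) S
|Y| = 0.0119 S → |Z| = 1/|Y| = 84.2 Ω, ∠Z = −∠Y = 76.1°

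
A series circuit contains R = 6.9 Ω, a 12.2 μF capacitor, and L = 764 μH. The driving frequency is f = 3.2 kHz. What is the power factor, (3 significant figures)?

ω = 2πf = 20110 rad/s
X_L = ωL = 15.4 Ω
X_C = 1/(ωC) = 4.08 Ω
Net reactance X = X_L − X_C = 11.3 Ω
Z = 6.90 + j11.3 Ω
|Z| = √(6.90² + 11.3²) = 13.2 Ω
∠Z = arctan(11.3/6.90) = 58.6°
cos φ = cos(58.6°) = 0.522

0.522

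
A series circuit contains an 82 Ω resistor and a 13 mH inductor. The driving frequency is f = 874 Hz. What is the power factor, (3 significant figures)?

ω = 2πf = 5492 rad/s
X_L = ωL = 71.4 Ω
Z = 82.0 + j71.4 Ω
|Z| = √(82.0² + 71.4²) = 109 Ω
∠Z = arctan(71.4/82.0) = 41.0°
cos φ = cos(41.0°) = 0.754

0.754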